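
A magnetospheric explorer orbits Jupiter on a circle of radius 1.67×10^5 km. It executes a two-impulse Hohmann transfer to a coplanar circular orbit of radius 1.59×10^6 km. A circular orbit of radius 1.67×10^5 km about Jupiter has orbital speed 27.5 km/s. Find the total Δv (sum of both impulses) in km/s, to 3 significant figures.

From the circular-orbit relation v² = μ/r at r = 1.67×10^5 km: μ = v²r = (27.5)² × 1.67×10^5 = 1.26294×10^8 km³/s².
The Hohmann ellipse has a_t = (r₁ + r₂)/2 = 8.785×10^5 km.
Circular speed at r₁: v₁ = √(μ/r₁) = √(1.26294×10^8/1.670×10^5) = 27.500 km/s.
Transfer-orbit speed at r₁ (vis-viva): v_p = √[μ(2/r₁ − 1/a_t)] = 36.996 km/s.
First burn Δv₁ = |v_p − v₁| = 9.496 km/s.
At r₂, v₂ = √(μ/r₂) = 8.9124 km/s.
Transfer-orbit speed at r₂: v_a = √[μ(2/r₂ − 1/a_t)] = 3.8858 km/s.
Second burn Δv₂ = |v₂ − v_a| = 5.027 km/s.
Total Δv = Δv₁ + Δv₂ = 14.52 km/s.

Δv = 14.5 km/s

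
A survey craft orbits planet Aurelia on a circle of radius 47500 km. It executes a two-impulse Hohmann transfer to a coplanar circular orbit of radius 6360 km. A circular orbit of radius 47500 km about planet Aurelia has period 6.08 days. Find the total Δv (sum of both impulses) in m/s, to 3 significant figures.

From Kepler's third law T² = 4π²r³/μ at r = 47500 km, T = 6.08 days = 6.08 × 86400 s = 5.25312×10^5 s: μ = 4π²r³/T² = 15332.3 km³/s².
The Hohmann ellipse has a_t = (r₁ + r₂)/2 = 26930 km.
At r₁ the circular-orbit speed is v₁ = √(μ/r₁) = 0.56814 km/s.
Transfer-orbit speed at r₁ (vis-viva equation): v_a = √[μ(2/r₁ − 1/a_t)] = 0.27610 km/s.
First burn Δv₁ = |v_a − v₁| = 0.29204 km/s.
Circular speed at r₂: v₂ = √(μ/r₂) = 1.55265 km/s.
Transfer-orbit speed at r₂: v_p = √[μ(2/r₂ − 1/a_t)] = 2.06207 km/s.
Second burn Δv₂ = |v₂ − v_p| = 0.50942 km/s.
Δv = Δv₁ + Δv₂ = 0.29204 + 0.50942 = 0.8015 km/s.

Δv = 801 m/s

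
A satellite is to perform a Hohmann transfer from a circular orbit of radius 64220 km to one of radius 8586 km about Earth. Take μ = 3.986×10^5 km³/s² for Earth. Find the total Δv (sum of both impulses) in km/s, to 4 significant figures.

Semi-major axis of the transfer orbit: a_t = (64220 + 8586)/2 = 36403 km.
Circular speed at r₁: v₁ = √(μ/r₁) = √(3.986×10^5/64220) = 2.4913 km/s.
Transfer-orbit speed at r₁ (vis-viva equation): v_a = √[μ(2/r₁ − 1/a_t)] = 1.2099 km/s.
First burn Δv₁ = |v_a − v₁| = 1.2814 km/s.
At r₂, v₂ = √(μ/r₂) = 6.8135 km/s.
Transfer-orbit speed at r₂: v_p = √[μ(2/r₂ − 1/a_t)] = 9.0498 km/s.
Second burn Δv₂ = |v₂ − v_p| = 2.2363 km/s.
Δv = Δv₁ + Δv₂ = 1.2814 + 2.2363 = 3.518 km/s.

Δv = 3.518 km/s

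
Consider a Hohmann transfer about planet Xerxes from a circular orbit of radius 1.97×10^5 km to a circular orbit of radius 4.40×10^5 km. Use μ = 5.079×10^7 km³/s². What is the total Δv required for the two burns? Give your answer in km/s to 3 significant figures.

Δv = 5.11 km/s

Transfer-ellipse semi-major axis a_t = (r₁ + r₂)/2 = (1.970×10^5 + 4.400×10^5)/2 = 3.185×10^5 km.
At r₁ the circular-orbit speed is v₁ = √(μ/r₁) = 16.0567 km/s.
On the transfer ellipse at r₁, vis-viva equation gives v_p = √[μ(2/r₁ − 1/a_t)] = 18.8724 km/s.
First burn Δv₁ = |v_p − v₁| = 2.816 km/s.
Circular speed at r₂: v₂ = √(μ/r₂) = 10.744 km/s.
Transfer-orbit speed at r₂: v_a = √[μ(2/r₂ − 1/a_t)] = 8.4497 km/s.
Second burn Δv₂ = |v₂ − v_a| = 2.294 km/s.
Δv = Δv₁ + Δv₂ = 2.816 + 2.294 = 5.110 km/s.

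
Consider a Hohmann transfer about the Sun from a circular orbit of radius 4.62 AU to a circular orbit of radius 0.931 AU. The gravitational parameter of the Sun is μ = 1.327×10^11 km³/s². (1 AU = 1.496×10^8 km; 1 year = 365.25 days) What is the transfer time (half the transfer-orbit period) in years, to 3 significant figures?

In km: r₁ = 4.62 × 1.496×10^8 = 6.91152×10^8 km; r₂ = 0.931 × 1.496×10^8 = 1.392776×10^8 km.
Semi-major axis of the transfer orbit: a_t = (6.91152×10^8 + 1.392776×10^8)/2 = 4.152148×10^8 km.
By Kepler's third law the transfer-orbit period is T = 2π√(a_t³/μ), so t = T/2 = 7.297×10^7 s.
Converting: 7.297×10^7 s ÷ 3.15576×10^7 s/year (365.25 × 86400) = 2.31 years.

t = 2.31 years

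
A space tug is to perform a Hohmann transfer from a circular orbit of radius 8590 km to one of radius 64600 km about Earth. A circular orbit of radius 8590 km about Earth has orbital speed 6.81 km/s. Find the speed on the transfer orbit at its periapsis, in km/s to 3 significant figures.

From the circular-orbit relation v² = μ/r at r = 8590 km: μ = v²r = (6.81)² × 8590 = 3.98371×10^5 km³/s².
Transfer-ellipse semi-major axis a_t = (r₁ + r₂)/2 = (8590 + 64600)/2 = 36595 km.
At periapsis, r = 8590 km.
Applying v² = μ(2/r − 1/a_t): v = 9.048 km/s.

v = 9.05 km/s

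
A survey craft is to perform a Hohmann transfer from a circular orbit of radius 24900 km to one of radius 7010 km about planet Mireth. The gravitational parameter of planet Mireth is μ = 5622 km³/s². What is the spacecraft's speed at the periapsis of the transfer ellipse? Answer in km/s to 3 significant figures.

Transfer-ellipse semi-major axis a_t = (r₁ + r₂)/2 = (24900 + 7010)/2 = 15955 km.
At periapsis, r = 7010 km.
Vis-viva: v = √[μ(2/r − 1/a_t)] = √[5622 × (2/7010 − 1/15955)] = 1.119 km/s.

v = 1.12 km/s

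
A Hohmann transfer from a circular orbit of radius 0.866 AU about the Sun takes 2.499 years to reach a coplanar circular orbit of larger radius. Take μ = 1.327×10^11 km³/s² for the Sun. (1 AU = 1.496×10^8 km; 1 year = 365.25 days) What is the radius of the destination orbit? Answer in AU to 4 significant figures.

In km: r₁ = 0.866 × 1.496×10^8 = 1.295536×10^8 km.
Transfer time t = 2.499 years × 365.25 × 86400 s = 7.88624424×10^7 s, and t = π√(a_t³/μ).
So a_t = (μ t²/π²)^(1/3) = (1.327×10^11 × (7.88624424×10^7)² / π²)^(1/3) = 4.3729×10^8 km.
Since a_t = (r₁ + r₂)/2, r₂ = 2a_t − r₁ = 2×4.3729×10^8 − 1.295536×10^8 = 7.450264×10^8 km.
In AU: r₂ = 7.450264×10^8 / 1.496×10^8 = 4.980 AU.

r₂ = 4.980 AU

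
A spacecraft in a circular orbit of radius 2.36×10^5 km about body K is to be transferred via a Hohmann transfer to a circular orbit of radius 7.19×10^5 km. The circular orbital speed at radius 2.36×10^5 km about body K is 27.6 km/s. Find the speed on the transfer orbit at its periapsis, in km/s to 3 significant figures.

v = 33.9 km/s

From the circular-orbit relation v² = μ/r at r = 2.36×10^5 km: μ = v²r = (27.6)² × 2.36×10^5 = 1.79775×10^8 km³/s².
Transfer-ellipse semi-major axis a_t = (r₁ + r₂)/2 = (2.360×10^5 + 7.190×10^5)/2 = 4.775×10^5 km.
At periapsis, r = 2.360×10^5 km.
Vis-viva: v = √[μ(2/r − 1/a_t)] = √[1.79775×10^8 × (2/2.360×10^5 − 1/4.775×10^5)] = 33.87 km/s.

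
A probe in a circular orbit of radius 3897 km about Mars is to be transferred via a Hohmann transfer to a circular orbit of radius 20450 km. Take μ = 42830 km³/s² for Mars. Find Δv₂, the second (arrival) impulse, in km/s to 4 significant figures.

Δv₂ = 0.6284 km/s

The Hohmann ellipse has a_t = (r₁ + r₂)/2 = 12173.5 km.
Circular speed at r = 20450 km: v_c = √(μ/r) = 1.4472 km/s.
Vis-viva on the transfer ellipse at r = 20450 km gives v_t = √[μ(2/r − 1/a_t)] = 0.81881 km/s.
Δv₂ = |v_t − v_c| = |0.81881 − 1.4472| = 0.6284 km/s.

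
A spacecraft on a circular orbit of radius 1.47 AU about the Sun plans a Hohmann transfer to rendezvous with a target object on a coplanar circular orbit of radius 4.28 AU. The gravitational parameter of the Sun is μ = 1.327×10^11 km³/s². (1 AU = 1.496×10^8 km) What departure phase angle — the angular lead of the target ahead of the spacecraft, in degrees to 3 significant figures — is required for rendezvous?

In km: r₁ = 1.47 × 1.496×10^8 = 2.19912×10^8 km; r₂ = 4.28 × 1.496×10^8 = 6.40288×10^8 km.
The Hohmann ellipse has a_t = (r₁ + r₂)/2 = 4.301×10^8 km.
The half-period of the transfer ellipse is t = π√(a_t³/μ) = 7.6925×10^7 s.
The target's mean motion on its circular orbit is ω₂ = √(μ/r₂³) = 2.2484×10^-8 rad/s.
Angle swept by the target during transfer: ω₂·t = 1.7296 rad = 99.10°.
The spacecraft traverses 180° on the transfer ellipse, so the target must lead by 180° − 99.10° = 80.9°.

φ = 80.9°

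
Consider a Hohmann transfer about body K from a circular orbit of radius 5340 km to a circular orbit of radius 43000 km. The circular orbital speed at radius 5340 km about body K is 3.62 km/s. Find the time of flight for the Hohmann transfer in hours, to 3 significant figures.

From the circular-orbit relation v² = μ/r at r = 5340 km: μ = v²r = (3.62)² × 5340 = 69977.5 km³/s².
The Hohmann ellipse has a_t = (r₁ + r₂)/2 = 24170 km.
Transfer time t = π√(a_t³/μ) = π√((24170)³ / 69977.5) = 44630 s.
Converting: 44630 s ÷ 3600 s/hour = 12.4 hours.

t = 12.4 hours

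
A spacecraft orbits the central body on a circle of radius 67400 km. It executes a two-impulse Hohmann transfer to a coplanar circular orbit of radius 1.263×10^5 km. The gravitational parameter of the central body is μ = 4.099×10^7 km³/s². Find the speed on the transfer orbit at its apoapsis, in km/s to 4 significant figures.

Semi-major axis of the transfer orbit: a_t = (67400 + 1.263×10^5)/2 = 96850 km.
The apoapsis of the transfer ellipse is at r = 1.263×10^5 km.
From the vis-viva equation, v = √[μ(2/r − 1/a_t)] = 15.03 km/s.

v = 15.03 km/s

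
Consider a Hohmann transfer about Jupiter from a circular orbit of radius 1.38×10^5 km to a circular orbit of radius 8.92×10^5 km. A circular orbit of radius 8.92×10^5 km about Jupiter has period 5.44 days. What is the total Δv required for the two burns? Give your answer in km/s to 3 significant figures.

Δv = 15.3 km/s

From Kepler's third law T² = 4π²r³/μ at r = 8.92×10^5 km, T = 5.44 days = 5.44 × 86400 s = 4.70016×10^5 s: μ = 4π²r³/T² = 1.26832×10^8 km³/s².
The Hohmann ellipse has a_t = (r₁ + r₂)/2 = 5.150×10^5 km.
Circular speed at r₁: v₁ = √(μ/r₁) = √(1.26832×10^8/1.380×10^5) = 30.316 km/s.
On the transfer ellipse at r₁, v² = μ(2/r − 1/a) gives v_p = √[μ(2/r₁ − 1/a_t)] = 39.898 km/s.
First burn Δv₁ = |v_p − v₁| = 9.582 km/s.
At r₂, v₂ = √(μ/r₂) = 11.9243 km/s.
Transfer-orbit speed at r₂: v_a = √[μ(2/r₂ − 1/a_t)] = 6.17260 km/s.
Second burn Δv₂ = |v₂ − v_a| = 5.752 km/s.
Δv = Δv₁ + Δv₂ = 9.582 + 5.752 = 15.33 km/s.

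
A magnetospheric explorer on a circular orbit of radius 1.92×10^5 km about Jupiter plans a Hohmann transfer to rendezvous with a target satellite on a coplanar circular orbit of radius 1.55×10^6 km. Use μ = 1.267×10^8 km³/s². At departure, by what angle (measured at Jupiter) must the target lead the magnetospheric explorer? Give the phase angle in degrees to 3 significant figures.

The Hohmann ellipse has a_t = (r₁ + r₂)/2 = 8.710×10^5 km.
The half-period of the transfer ellipse is t = π√(a_t³/μ) = 2.26876×10^5 s.
Target angular speed ω₂ = √(μ/r₂³) = 5.83298×10^-6 rad/s.
Angle swept by the target during transfer: ω₂·t = 1.32336 rad = 75.82°.
Arrival is 180° from departure on the ellipse, so φ = 180° − 75.82° = 104°.

φ = 104°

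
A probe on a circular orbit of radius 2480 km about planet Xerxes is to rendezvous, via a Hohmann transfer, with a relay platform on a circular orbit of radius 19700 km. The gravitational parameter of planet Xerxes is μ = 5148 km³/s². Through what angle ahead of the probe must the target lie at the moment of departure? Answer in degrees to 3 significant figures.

φ = 104°

The Hohmann ellipse has a_t = (r₁ + r₂)/2 = 11090 km.
Transfer time t = π√(a_t³/μ) = 51140 s.
The target's mean motion on its circular orbit is ω₂ = √(μ/r₂³) = 2.595×10^-5 rad/s.
Angle swept by the target during transfer: ω₂·t = 1.327 rad = 76.03°.
The probe traverses 180° on the transfer ellipse, so the target must lead by 180° − 76.03° = 104°.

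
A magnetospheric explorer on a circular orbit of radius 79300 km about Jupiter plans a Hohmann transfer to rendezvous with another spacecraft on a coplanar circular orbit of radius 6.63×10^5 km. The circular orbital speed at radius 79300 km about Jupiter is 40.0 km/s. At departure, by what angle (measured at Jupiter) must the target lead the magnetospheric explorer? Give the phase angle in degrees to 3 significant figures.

φ = 105°

From the circular-orbit relation v² = μ/r at r = 79300 km: μ = v²r = (40.0)² × 79300 = 1.26880×10^8 km³/s².
The Hohmann ellipse has a_t = (r₁ + r₂)/2 = 3.7115×10^5 km.
Transfer time t = π√(a_t³/μ) = 63063 s.
The target's mean motion on its circular orbit is ω₂ = √(μ/r₂³) = 2.0865×10^-5 rad/s.
Angle swept by the target during transfer: ω₂·t = 1.3158 rad = 75.39°.
Arrival is 180° from departure on the ellipse, so φ = 180° − 75.39° = 105°.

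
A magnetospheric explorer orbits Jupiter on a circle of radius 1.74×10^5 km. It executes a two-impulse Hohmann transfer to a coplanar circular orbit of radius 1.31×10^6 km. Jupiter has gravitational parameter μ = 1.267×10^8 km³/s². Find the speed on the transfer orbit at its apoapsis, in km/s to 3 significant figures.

v = 4.76 km/s

Transfer-ellipse semi-major axis a_t = (r₁ + r₂)/2 = (1.740×10^5 + 1.310×10^6)/2 = 7.420×10^5 km.
The apoapsis of the transfer ellipse is at r = 1.310×10^6 km.
From the vis-viva equation, v = √[μ(2/r − 1/a_t)] = 4.762 km/s.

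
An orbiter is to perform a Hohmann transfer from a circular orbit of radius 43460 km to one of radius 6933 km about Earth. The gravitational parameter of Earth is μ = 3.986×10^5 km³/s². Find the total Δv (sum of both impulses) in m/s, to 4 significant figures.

Δv = 3816 m/s

The Hohmann ellipse has a_t = (r₁ + r₂)/2 = 25196.5 km.
Circular speed at r₁: v₁ = √(μ/r₁) = √(3.986×10^5/43460) = 3.0285 km/s.
On the transfer ellipse at r₁, vis-viva equation gives v_a = √[μ(2/r₁ − 1/a_t)] = 1.5886 km/s.
First burn Δv₁ = |v_a − v₁| = 1.440 km/s.
At r₂, v₂ = √(μ/r₂) = 7.582 km/s.
Transfer-orbit speed at r₂: v_p = √[μ(2/r₂ − 1/a_t)] = 9.958 km/s.
Second burn Δv₂ = |v₂ − v_p| = 2.376 km/s.
Total Δv = Δv₁ + Δv₂ = 3.816 km/s.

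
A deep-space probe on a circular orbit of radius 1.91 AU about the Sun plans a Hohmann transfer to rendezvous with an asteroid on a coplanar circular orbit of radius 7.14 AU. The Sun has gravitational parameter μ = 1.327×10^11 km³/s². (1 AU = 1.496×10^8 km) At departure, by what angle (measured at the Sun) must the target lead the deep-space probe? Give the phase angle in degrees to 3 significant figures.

φ = 89.2°

In km: r₁ = 1.91 × 1.496×10^8 = 2.85736×10^8 km; r₂ = 7.14 × 1.496×10^8 = 1.068144×10^9 km.
Transfer-ellipse semi-major axis a_t = (r₁ + r₂)/2 = (2.85736×10^8 + 1.068144×10^9)/2 = 6.7694×10^8 km.
Transfer time t = π√(a_t³/μ) = 1.5189×10^8 s.
Target angular speed ω₂ = √(μ/r₂³) = 1.0435×10^-8 rad/s.
Angle swept by the target during transfer: ω₂·t = 1.585 rad = 90.81°.
Arrival is 180° from departure on the ellipse, so φ = 180° − 90.81° = 89.2°.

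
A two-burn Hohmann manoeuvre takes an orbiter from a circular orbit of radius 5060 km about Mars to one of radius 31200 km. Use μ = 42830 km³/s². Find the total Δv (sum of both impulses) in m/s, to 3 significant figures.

The Hohmann ellipse has a_t = (r₁ + r₂)/2 = 18130 km.
Circular speed at r₁: v₁ = √(μ/r₁) = √(42830/5060) = 2.9094 km/s.
Transfer-orbit speed at r₁ (vis-viva): v_p = √[μ(2/r₁ − 1/a_t)] = 3.8166 km/s.
First burn Δv₁ = |v_p − v₁| = 0.9072 km/s.
Circular speed at r₂: v₂ = √(μ/r₂) = 1.17165 km/s.
Transfer-orbit speed at r₂: v_a = √[μ(2/r₂ − 1/a_t)] = 0.618975 km/s.
Second burn Δv₂ = |v₂ − v_a| = 0.5527 km/s.
Total Δv = Δv₁ + Δv₂ = 1.460 km/s.

Δv = 1460 m/s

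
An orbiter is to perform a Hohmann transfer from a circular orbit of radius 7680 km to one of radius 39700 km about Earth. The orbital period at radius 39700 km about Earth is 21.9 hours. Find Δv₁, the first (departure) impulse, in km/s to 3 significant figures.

From Kepler's third law T² = 4π²r³/μ at r = 39700 km, T = 21.9 hours = 21.9 × 3600 s = 78840 s: μ = 4π²r³/T² = 3.97409×10^5 km³/s².
The Hohmann ellipse has a_t = (r₁ + r₂)/2 = 23690 km.
Circular speed at r = 7680 km: v_c = √(μ/r) = 7.193 km/s.
Vis-viva on the transfer ellipse at r = 7680 km gives v_t = √[μ(2/r − 1/a_t)] = 9.312 km/s.
Δv₁ = |v_t − v_c| = |9.312 − 7.193| = 2.119 km/s.

Δv₁ = 2.12 km/s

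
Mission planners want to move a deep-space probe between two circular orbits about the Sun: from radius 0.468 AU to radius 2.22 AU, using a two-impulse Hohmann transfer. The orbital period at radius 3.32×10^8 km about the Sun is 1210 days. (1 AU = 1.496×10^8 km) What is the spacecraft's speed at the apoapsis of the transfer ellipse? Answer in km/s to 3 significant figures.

From Kepler's third law T² = 4π²r³/μ at r = 3.32×10^8 km, T = 1210 days = 1210 × 86400 s = 1.04544×10^8 s: μ = 4π²r³/T² = 1.32183×10^11 km³/s².
In km: r₁ = 0.468 × 1.496×10^8 = 7.00128×10^7 km; r₂ = 2.22 × 1.496×10^8 = 3.32112×10^8 km.
Semi-major axis of the transfer orbit: a_t = (7.00128×10^7 + 3.32112×10^8)/2 = 2.010624×10^8 km.
The apoapsis of the transfer ellipse is at r = 3.32112×10^8 km.
Vis-viva: v = √[μ(2/r − 1/a_t)] = √[1.32183×10^11 × (2/3.32112×10^8 − 1/2.010624×10^8)] = 11.77 km/s.

v = 11.8 km/s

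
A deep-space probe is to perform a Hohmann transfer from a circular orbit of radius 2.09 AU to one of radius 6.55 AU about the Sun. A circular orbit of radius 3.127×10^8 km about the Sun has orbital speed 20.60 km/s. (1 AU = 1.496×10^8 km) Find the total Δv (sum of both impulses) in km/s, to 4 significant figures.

Δv = 8.309 km/s

From the circular-orbit relation v² = μ/r at r = 3.127×10^8 km: μ = v²r = (20.60)² × 3.127×10^8 = 1.32697×10^11 km³/s².
In km: r₁ = 2.09 × 1.496×10^8 = 3.12664×10^8 km; r₂ = 6.55 × 1.496×10^8 = 9.7988×10^8 km.
The Hohmann ellipse has a_t = (r₁ + r₂)/2 = 6.46272×10^8 km.
Circular speed at r₁: v₁ = √(μ/r₁) = √(1.32697×10^11/3.12664×10^8) = 20.601 km/s.
On the transfer ellipse at r₁, v² = μ(2/r − 1/a) gives v_p = √[μ(2/r₁ − 1/a_t)] = 25.367 km/s.
First burn Δv₁ = |v_p − v₁| = 4.766 km/s.
Circular speed at r₂: v₂ = √(μ/r₂) = 11.637 km/s.
Transfer-orbit speed at r₂: v_a = √[μ(2/r₂ − 1/a_t)] = 8.0942 km/s.
Second burn Δv₂ = |v₂ − v_a| = 3.543 km/s.
Total Δv = Δv₁ + Δv₂ = 8.309 km/s.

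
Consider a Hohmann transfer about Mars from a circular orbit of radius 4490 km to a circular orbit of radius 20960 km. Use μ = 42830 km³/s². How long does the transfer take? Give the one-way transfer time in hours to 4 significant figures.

t = 6.053 hours

Semi-major axis of the transfer orbit: a_t = (4490 + 20960)/2 = 12725 km.
By Kepler's third law the transfer-orbit period is T = 2π√(a_t³/μ), so t = T/2 = 21790 s.
Converting: 21790 s ÷ 3600 s/hour = 6.053 hours.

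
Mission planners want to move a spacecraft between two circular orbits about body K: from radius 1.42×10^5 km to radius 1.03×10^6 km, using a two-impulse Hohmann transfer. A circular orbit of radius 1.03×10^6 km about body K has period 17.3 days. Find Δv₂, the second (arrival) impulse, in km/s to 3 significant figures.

From Kepler's third law T² = 4π²r³/μ at r = 1.03×10^6 km, T = 17.3 days = 17.3 × 86400 s = 1.49472×10^6 s: μ = 4π²r³/T² = 1.93086×10^7 km³/s².
Transfer-ellipse semi-major axis a_t = (r₁ + r₂)/2 = (1.420×10^5 + 1.030×10^6)/2 = 5.860×10^5 km.
On the circular orbit at r = 1.030×10^6 km, v_c = √(μ/r) = 4.3297 km/s.
Transfer-orbit speed at the same r (vis-viva, a = a_t): v_t = √[μ(2/r − 1/a_t)] = 2.1313 km/s.
Δv₂ = |v_t − v_c| = |2.1313 − 4.3297| = 2.198 km/s.

Δv₂ = 2.20 km/s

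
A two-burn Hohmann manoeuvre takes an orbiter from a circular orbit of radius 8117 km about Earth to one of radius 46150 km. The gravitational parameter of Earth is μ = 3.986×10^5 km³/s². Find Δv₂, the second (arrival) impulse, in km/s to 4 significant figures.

Δv₂ = 1.331 km/s

The Hohmann ellipse has a_t = (r₁ + r₂)/2 = 27133.5 km.
Circular speed at r = 46150 km: v_c = √(μ/r) = 2.93889 km/s.
Transfer-orbit speed at the same r (vis-viva, a = a_t): v_t = √[μ(2/r − 1/a_t)] = 1.60741 km/s.
Δv₂ = |v_t − v_c| = |1.60741 − 2.93889| = 1.331 km/s.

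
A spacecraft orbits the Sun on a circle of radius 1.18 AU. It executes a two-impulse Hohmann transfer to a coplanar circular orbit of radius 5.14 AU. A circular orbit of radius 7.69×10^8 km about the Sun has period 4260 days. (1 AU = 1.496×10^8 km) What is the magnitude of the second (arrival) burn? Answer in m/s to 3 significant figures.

Δv₂ = 5110 m/s

From Kepler's third law T² = 4π²r³/μ at r = 7.69×10^8 km, T = 4260 days = 4260 × 86400 s = 3.68064×10^8 s: μ = 4π²r³/T² = 1.32523×10^11 km³/s².
In km: r₁ = 1.18 × 1.496×10^8 = 1.76528×10^8 km; r₂ = 5.14 × 1.496×10^8 = 7.68944×10^8 km.
The Hohmann ellipse has a_t = (r₁ + r₂)/2 = 4.72736×10^8 km.
Circular speed at r = 7.68944×10^8 km: v_c = √(μ/r) = 13.128 km/s.
Vis-viva on the transfer ellipse at r = 7.68944×10^8 km gives v_t = √[μ(2/r − 1/a_t)] = 8.0222 km/s.
Δv₂ = |v_t − v_c| = |8.0222 − 13.128| = 5.106 km/s.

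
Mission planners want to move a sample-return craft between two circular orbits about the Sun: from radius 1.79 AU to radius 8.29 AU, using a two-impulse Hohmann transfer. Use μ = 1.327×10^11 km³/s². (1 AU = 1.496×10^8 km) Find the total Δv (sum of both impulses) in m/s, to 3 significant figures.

In km: r₁ = 1.79 × 1.496×10^8 = 2.67784×10^8 km; r₂ = 8.29 × 1.496×10^8 = 1.240184×10^9 km.
Transfer-ellipse semi-major axis a_t = (r₁ + r₂)/2 = (2.67784×10^8 + 1.240184×10^9)/2 = 7.53984×10^8 km.
At r₁ the circular-orbit speed is v₁ = √(μ/r₁) = 22.261 km/s.
Transfer-orbit speed at r₁ (v² = μ(2/r − 1/a)): v_p = √[μ(2/r₁ − 1/a_t)] = 28.550 km/s.
First burn Δv₁ = |v_p − v₁| = 6.289 km/s.
At r₂, v₂ = √(μ/r₂) = 10.3441 km/s.
Transfer-orbit speed at r₂: v_a = √[μ(2/r₂ − 1/a_t)] = 6.16458 km/s.
Second burn Δv₂ = |v₂ − v_a| = 4.180 km/s.
Δv = Δv₁ + Δv₂ = 6.289 + 4.180 = 10.47 km/s.

Δv = 10500 m/s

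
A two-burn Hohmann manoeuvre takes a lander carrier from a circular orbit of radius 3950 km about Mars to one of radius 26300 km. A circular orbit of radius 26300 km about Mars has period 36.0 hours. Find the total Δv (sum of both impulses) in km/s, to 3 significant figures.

From Kepler's third law T² = 4π²r³/μ at r = 26300 km, T = 36.0 hours = 36.0 × 3600 s = 1.296×10^5 s: μ = 4π²r³/T² = 42758.0 km³/s².
Transfer-ellipse semi-major axis a_t = (r₁ + r₂)/2 = (3950 + 26300)/2 = 15125 km.
At r₁ the circular-orbit speed is v₁ = √(μ/r₁) = 3.2901 km/s.
On the transfer ellipse at r₁, vis-viva equation gives v_p = √[μ(2/r₁ − 1/a_t)] = 4.3385 km/s.
First burn Δv₁ = |v_p − v₁| = 1.0484 km/s.
At r₂, v₂ = √(μ/r₂) = 1.27506 km/s.
Transfer-orbit speed at r₂: v_a = √[μ(2/r₂ − 1/a_t)] = 0.651601 km/s.
Second burn Δv₂ = |v₂ − v_a| = 0.62346 km/s.
Δv = Δv₁ + Δv₂ = 1.0484 + 0.62346 = 1.672 km/s.

Δv = 1.67 km/s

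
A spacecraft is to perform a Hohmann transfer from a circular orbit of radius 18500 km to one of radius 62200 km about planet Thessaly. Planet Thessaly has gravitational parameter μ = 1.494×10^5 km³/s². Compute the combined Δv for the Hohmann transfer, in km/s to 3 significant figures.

The Hohmann ellipse has a_t = (r₁ + r₂)/2 = 40350 km.
At r₁ the circular-orbit speed is v₁ = √(μ/r₁) = 2.8418 km/s.
On the transfer ellipse at r₁, vis-viva equation gives v_p = √[μ(2/r₁ − 1/a_t)] = 3.5283 km/s.
First burn Δv₁ = |v_p − v₁| = 0.6865 km/s.
At r₂, v₂ = √(μ/r₂) = 1.5498 km/s.
Transfer-orbit speed at r₂: v_a = √[μ(2/r₂ − 1/a_t)] = 1.0494 km/s.
Second burn Δv₂ = |v₂ − v_a| = 0.5004 km/s.
Total Δv = Δv₁ + Δv₂ = 1.187 km/s.

Δv = 1.19 km/s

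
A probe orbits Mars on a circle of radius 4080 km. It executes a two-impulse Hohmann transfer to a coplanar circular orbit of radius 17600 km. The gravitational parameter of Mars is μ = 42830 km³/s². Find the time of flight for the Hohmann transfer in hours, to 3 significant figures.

The Hohmann ellipse has a_t = (r₁ + r₂)/2 = 10840 km.
By Kepler's third law the transfer-orbit period is T = 2π√(a_t³/μ), so t = T/2 = 17130 s.
Converting: 17130 s ÷ 3600 s/hour = 4.76 hours.

t = 4.76 hours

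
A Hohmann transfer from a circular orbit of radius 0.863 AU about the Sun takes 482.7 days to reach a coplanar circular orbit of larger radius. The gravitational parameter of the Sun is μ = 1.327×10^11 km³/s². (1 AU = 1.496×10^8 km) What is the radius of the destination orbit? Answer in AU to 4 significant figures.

In km: r₁ = 0.863 × 1.496×10^8 = 1.291048×10^8 km.
Transfer time t = 482.7 days = 4.170528×10^7 s, and t = π√(a_t³/μ).
So a_t = (μ t²/π²)^(1/3) = (1.327×10^11 × (4.170528×10^7)² / π²)^(1/3) = 2.8597×10^8 km.
Since a_t = (r₁ + r₂)/2, r₂ = 2a_t − r₁ = 2×2.8597×10^8 − 1.291048×10^8 = 4.428352×10^8 km.
In AU: r₂ = 4.428352×10^8 / 1.496×10^8 = 2.960 AU.

r₂ = 2.960 AU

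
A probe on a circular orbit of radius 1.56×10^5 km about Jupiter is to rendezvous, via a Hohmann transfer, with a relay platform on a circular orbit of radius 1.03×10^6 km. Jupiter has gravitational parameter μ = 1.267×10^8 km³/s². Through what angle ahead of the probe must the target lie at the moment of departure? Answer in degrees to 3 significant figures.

φ = 101°

The Hohmann ellipse has a_t = (r₁ + r₂)/2 = 5.930×10^5 km.
Transfer time t = π√(a_t³/μ) = 1.2745×10^5 s.
The target's mean motion on its circular orbit is ω₂ = √(μ/r₂³) = 1.0768×10^-5 rad/s.
Angle swept by the target during transfer: ω₂·t = 1.3724 rad = 78.63°.
Arrival is 180° from departure on the ellipse, so φ = 180° − 78.63° = 101°.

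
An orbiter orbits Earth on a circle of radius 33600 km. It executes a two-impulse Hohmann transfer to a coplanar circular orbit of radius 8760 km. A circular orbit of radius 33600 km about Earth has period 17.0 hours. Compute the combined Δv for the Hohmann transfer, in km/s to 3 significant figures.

Δv = 2.98 km/s

From Kepler's third law T² = 4π²r³/μ at r = 33600 km, T = 17.0 hours = 17.0 × 3600 s = 61200 s: μ = 4π²r³/T² = 3.99829×10^5 km³/s².
Transfer-ellipse semi-major axis a_t = (r₁ + r₂)/2 = (33600 + 8760)/2 = 21180 km.
At r₁ the circular-orbit speed is v₁ = √(μ/r₁) = 3.4496 km/s.
Transfer-orbit speed at r₁ (vis-viva): v_a = √[μ(2/r₁ − 1/a_t)] = 2.2185 km/s.
First burn Δv₁ = |v_a − v₁| = 1.231 km/s.
At r₂, v₂ = √(μ/r₂) = 6.756 km/s.
Transfer-orbit speed at r₂: v_p = √[μ(2/r₂ − 1/a_t)] = 8.509 km/s.
Second burn Δv₂ = |v₂ − v_p| = 1.753 km/s.
Total Δv = Δv₁ + Δv₂ = 2.984 km/s.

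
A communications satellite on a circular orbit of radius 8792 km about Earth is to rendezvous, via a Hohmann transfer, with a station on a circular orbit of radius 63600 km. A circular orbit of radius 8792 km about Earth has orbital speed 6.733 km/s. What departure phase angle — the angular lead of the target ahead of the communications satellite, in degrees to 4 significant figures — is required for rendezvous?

From the circular-orbit relation v² = μ/r at r = 8792 km: μ = v²r = (6.733)² × 8792 = 3.98570×10^5 km³/s².
The Hohmann ellipse has a_t = (r₁ + r₂)/2 = 36196 km.
The half-period of the transfer ellipse is t = π√(a_t³/μ) = 34268 s.
Target angular speed ω₂ = √(μ/r₂³) = 3.9361×10^-5 rad/s.
Angle swept by the target during transfer: ω₂·t = 1.3488 rad = 77.28°.
The communications satellite traverses 180° on the transfer ellipse, so the target must lead by 180° − 77.28° = 102.7°.

φ = 102.7°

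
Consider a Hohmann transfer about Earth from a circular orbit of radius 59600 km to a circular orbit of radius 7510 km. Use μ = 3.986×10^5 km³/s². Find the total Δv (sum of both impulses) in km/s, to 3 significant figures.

Δv = 3.79 km/s

Semi-major axis of the transfer orbit: a_t = (59600 + 7510)/2 = 33555 km.
At r₁ the circular-orbit speed is v₁ = √(μ/r₁) = 2.586 km/s.
Transfer-orbit speed at r₁ (vis-viva): v_a = √[μ(2/r₁ − 1/a_t)] = 1.223 km/s.
First burn Δv₁ = |v_a − v₁| = 1.363 km/s.
Circular speed at r₂: v₂ = √(μ/r₂) = 7.285 km/s.
Transfer-orbit speed at r₂: v_p = √[μ(2/r₂ − 1/a_t)] = 9.709 km/s.
Second burn Δv₂ = |v₂ − v_p| = 2.424 km/s.
Total Δv = Δv₁ + Δv₂ = 3.787 km/s.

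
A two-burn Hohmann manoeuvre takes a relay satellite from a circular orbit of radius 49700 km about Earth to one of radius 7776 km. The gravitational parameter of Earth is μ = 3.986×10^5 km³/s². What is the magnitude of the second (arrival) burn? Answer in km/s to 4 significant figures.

Δv₂ = 2.256 km/s

Transfer-ellipse semi-major axis a_t = (r₁ + r₂)/2 = (49700 + 7776)/2 = 28738 km.
Circular speed at r = 7776 km: v_c = √(μ/r) = 7.1596 km/s.
Vis-viva on the transfer ellipse at r = 7776 km gives v_t = √[μ(2/r − 1/a_t)] = 9.4154 km/s.
Δv₂ = |v_t − v_c| = |9.4154 − 7.1596| = 2.256 km/s.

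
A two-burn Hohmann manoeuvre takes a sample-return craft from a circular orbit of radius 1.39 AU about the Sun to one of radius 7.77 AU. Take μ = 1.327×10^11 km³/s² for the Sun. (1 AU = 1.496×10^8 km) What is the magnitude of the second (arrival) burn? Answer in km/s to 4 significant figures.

In km: r₁ = 1.39 × 1.496×10^8 = 2.07944×10^8 km; r₂ = 7.77 × 1.496×10^8 = 1.162392×10^9 km.
The Hohmann ellipse has a_t = (r₁ + r₂)/2 = 6.85168×10^8 km.
Circular speed at r = 1.162392×10^9 km: v_c = √(μ/r) = 10.6846 km/s.
Vis-viva on the transfer ellipse at r = 1.162392×10^9 km gives v_t = √[μ(2/r − 1/a_t)] = 5.88618 km/s.
Δv₂ = |v_t − v_c| = |5.88618 − 10.6846| = 4.798 km/s.

Δv₂ = 4.798 km/s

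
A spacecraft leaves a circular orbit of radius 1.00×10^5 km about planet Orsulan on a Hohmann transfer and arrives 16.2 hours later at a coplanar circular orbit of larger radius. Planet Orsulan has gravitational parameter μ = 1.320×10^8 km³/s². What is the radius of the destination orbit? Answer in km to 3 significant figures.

Transfer time t = 16.2 hours = 58320 s, and t = π√(a_t³/μ).
So a_t = (μ t²/π²)^(1/3) = (1.320×10^8 × (58320)² / π²)^(1/3) = 3.5697×10^5 km.
Since a_t = (r₁ + r₂)/2, r₂ = 2a_t − r₁ = 2×3.5697×10^5 − 1.000×10^5 = 6.1394×10^5 km.

r₂ = 6.14×10^5 km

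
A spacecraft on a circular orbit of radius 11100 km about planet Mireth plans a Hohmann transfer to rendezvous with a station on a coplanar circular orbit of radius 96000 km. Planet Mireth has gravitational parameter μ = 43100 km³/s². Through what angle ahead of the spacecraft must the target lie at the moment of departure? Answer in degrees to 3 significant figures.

φ = 105°

Transfer-ellipse semi-major axis a_t = (r₁ + r₂)/2 = (11100 + 96000)/2 = 53550 km.
The half-period of the transfer ellipse is t = π√(a_t³/μ) = 1.8752×10^5 s.
Target angular speed ω₂ = √(μ/r₂³) = 6.9796×10^-6 rad/s.
Angle swept by the target during transfer: ω₂·t = 1.3088 rad = 74.99°.
Arrival is 180° from departure on the ellipse, so φ = 180° − 74.99° = 105°.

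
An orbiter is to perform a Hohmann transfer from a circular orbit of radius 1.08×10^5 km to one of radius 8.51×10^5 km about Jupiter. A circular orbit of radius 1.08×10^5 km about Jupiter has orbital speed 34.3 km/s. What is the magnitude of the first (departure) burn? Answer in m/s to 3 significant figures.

From the circular-orbit relation v² = μ/r at r = 1.08×10^5 km: μ = v²r = (34.3)² × 1.08×10^5 = 1.27061×10^8 km³/s².
The Hohmann ellipse has a_t = (r₁ + r₂)/2 = 4.795×10^5 km.
On the circular orbit at r = 1.080×10^5 km, v_c = √(μ/r) = 34.30 km/s.
Transfer-orbit speed at the same r (vis-viva, a = a_t): v_t = √[μ(2/r − 1/a_t)] = 45.69 km/s.
Δv₁ = |v_t − v_c| = |45.69 − 34.30| = 11.39 km/s.

Δv₁ = 11400 m/s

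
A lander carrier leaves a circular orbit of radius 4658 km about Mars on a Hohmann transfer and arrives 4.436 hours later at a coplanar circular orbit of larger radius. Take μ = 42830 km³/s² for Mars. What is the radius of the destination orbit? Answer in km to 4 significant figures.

r₂ = 16030 km

Transfer time t = 4.436 hours = 15969.6 s, and t = π√(a_t³/μ).
So a_t = (μ t²/π²)^(1/3) = (42830 × (15969.6)² / π²)^(1/3) = 10344 km.
Since a_t = (r₁ + r₂)/2, r₂ = 2a_t − r₁ = 2×10344 − 4658 = 16030 km.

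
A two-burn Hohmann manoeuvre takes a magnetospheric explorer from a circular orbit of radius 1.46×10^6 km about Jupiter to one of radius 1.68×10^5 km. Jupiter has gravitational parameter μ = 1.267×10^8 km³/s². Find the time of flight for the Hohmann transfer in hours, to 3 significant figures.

t = 56.9 hours

Semi-major axis of the transfer orbit: a_t = (1.460×10^6 + 1.680×10^5)/2 = 8.140×10^5 km.
By Kepler's third law the transfer-orbit period is T = 2π√(a_t³/μ), so t = T/2 = 2.050×10^5 s.
Converting: 2.050×10^5 s ÷ 3600 s/hour = 56.9 hours.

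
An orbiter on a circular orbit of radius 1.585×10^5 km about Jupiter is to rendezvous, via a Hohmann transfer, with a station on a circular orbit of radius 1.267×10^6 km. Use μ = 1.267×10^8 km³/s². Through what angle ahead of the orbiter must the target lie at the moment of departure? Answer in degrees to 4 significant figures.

Transfer-ellipse semi-major axis a_t = (r₁ + r₂)/2 = (1.585×10^5 + 1.267×10^6)/2 = 7.1275×10^5 km.
The half-period of the transfer ellipse is t = π√(a_t³/μ) = 1.67945×10^5 s.
The target's mean motion on its circular orbit is ω₂ = √(μ/r₂³) = 7.89266×10^-6 rad/s.
Angle swept by the target during transfer: ω₂·t = 1.32553 rad = 75.947°.
The orbiter traverses 180° on the transfer ellipse, so the target must lead by 180° − 75.947° = 104.1°.

φ = 104.1°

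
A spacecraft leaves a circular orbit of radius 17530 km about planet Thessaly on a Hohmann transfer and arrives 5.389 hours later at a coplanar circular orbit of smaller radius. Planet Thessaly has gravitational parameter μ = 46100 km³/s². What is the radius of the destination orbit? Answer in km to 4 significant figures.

Transfer time t = 5.389 hours = 19400.4 s, and t = π√(a_t³/μ).
So a_t = (μ t²/π²)^(1/3) = (46100 × (19400.4)² / π²)^(1/3) = 12069 km.
Since a_t = (r₁ + r₂)/2, r₂ = 2a_t − r₁ = 2×12069 − 17530 = 6608 km.

r₂ = 6608 km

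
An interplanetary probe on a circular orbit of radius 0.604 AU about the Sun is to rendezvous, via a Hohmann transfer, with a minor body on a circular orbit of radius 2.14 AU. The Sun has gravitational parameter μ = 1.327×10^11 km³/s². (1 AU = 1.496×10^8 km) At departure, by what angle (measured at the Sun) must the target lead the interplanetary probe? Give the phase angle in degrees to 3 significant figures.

φ = 87.6°

In km: r₁ = 0.604 × 1.496×10^8 = 9.03584×10^7 km; r₂ = 2.14 × 1.496×10^8 = 3.20144×10^8 km.
Transfer-ellipse semi-major axis a_t = (r₁ + r₂)/2 = (9.03584×10^7 + 3.20144×10^8)/2 = 2.052512×10^8 km.
Transfer time t = π√(a_t³/μ) = 2.5360×10^7 s.
Target angular speed ω₂ = √(μ/r₂³) = 6.3594×10^-8 rad/s.
Angle swept by the target during transfer: ω₂·t = 1.6127 rad = 92.40°.
Arrival is 180° from departure on the ellipse, so φ = 180° − 92.40° = 87.6°.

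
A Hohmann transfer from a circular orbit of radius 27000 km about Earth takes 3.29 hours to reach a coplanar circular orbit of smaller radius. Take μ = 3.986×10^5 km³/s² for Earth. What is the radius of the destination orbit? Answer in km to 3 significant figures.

r₂ = 8650 km

Transfer time t = 3.29 hours = 11844 s, and t = π√(a_t³/μ).
So a_t = (μ t²/π²)^(1/3) = (3.986×10^5 × (11844)² / π²)^(1/3) = 17827 km.
Since a_t = (r₁ + r₂)/2, r₂ = 2a_t − r₁ = 2×17827 − 27000 = 8654 km.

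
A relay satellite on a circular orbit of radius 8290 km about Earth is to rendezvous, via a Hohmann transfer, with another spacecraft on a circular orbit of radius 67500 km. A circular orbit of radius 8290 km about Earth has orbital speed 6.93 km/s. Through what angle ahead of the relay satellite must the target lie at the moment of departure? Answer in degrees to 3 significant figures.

φ = 104°

From the circular-orbit relation v² = μ/r at r = 8290 km: μ = v²r = (6.93)² × 8290 = 3.98126×10^5 km³/s².
Transfer-ellipse semi-major axis a_t = (r₁ + r₂)/2 = (8290 + 67500)/2 = 37895 km.
Transfer time t = π√(a_t³/μ) = 36730 s.
The target's mean motion on its circular orbit is ω₂ = √(μ/r₂³) = 3.598×10^-5 rad/s.
Angle swept by the target during transfer: ω₂·t = 1.3215 rad = 75.72°.
The relay satellite traverses 180° on the transfer ellipse, so the target must lead by 180° − 75.72° = 104°.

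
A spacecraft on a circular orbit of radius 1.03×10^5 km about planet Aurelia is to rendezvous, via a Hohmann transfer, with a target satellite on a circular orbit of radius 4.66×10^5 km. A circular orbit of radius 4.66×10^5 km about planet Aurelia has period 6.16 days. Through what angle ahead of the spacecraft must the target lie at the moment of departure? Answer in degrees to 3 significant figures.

φ = 94.1°

From Kepler's third law T² = 4π²r³/μ at r = 4.66×10^5 km, T = 6.16 days = 6.16 × 86400 s = 5.32224×10^5 s: μ = 4π²r³/T² = 1.41036×10^7 km³/s².
Transfer-ellipse semi-major axis a_t = (r₁ + r₂)/2 = (1.030×10^5 + 4.660×10^5)/2 = 2.845×10^5 km.
The half-period of the transfer ellipse is t = π√(a_t³/μ) = 1.26943×10^5 s.
The target's mean motion on its circular orbit is ω₂ = √(μ/r₂³) = 1.18055×10^-5 rad/s.
Angle swept by the target during transfer: ω₂·t = 1.49863 rad = 85.87°.
Arrival is 180° from departure on the ellipse, so φ = 180° − 85.87° = 94.1°.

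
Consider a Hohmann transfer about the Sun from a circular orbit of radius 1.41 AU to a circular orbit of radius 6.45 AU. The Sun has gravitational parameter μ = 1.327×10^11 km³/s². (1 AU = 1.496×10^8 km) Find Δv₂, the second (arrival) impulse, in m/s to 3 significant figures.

In km: r₁ = 1.41 × 1.496×10^8 = 2.10936×10^8 km; r₂ = 6.45 × 1.496×10^8 = 9.6492×10^8 km.
Transfer-ellipse semi-major axis a_t = (r₁ + r₂)/2 = (2.10936×10^8 + 9.6492×10^8)/2 = 5.87928×10^8 km.
On the circular orbit at r = 9.6492×10^8 km, v_c = √(μ/r) = 11.727 km/s.
Vis-viva on the transfer ellipse at r = 9.6492×10^8 km gives v_t = √[μ(2/r − 1/a_t)] = 7.0243 km/s.
Δv₂ = |v_t − v_c| = |7.0243 − 11.727| = 4.703 km/s.

Δv₂ = 4700 m/s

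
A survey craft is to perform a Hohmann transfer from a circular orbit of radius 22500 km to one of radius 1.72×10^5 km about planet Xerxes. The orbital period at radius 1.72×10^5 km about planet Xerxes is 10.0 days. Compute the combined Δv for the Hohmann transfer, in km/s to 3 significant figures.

Δv = 1.79 km/s

From Kepler's third law T² = 4π²r³/μ at r = 1.72×10^5 km, T = 10.0 days = 10.0 × 86400 s = 8.640×10^5 s: μ = 4π²r³/T² = 2.69102×10^5 km³/s².
Semi-major axis of the transfer orbit: a_t = (22500 + 1.720×10^5)/2 = 97250 km.
At r₁ the circular-orbit speed is v₁ = √(μ/r₁) = 3.458 km/s.
Transfer-orbit speed at r₁ (v² = μ(2/r − 1/a)): v_p = √[μ(2/r₁ − 1/a_t)] = 4.599 km/s.
First burn Δv₁ = |v_p − v₁| = 1.141 km/s.
At r₂, v₂ = √(μ/r₂) = 1.25082 km/s.
Transfer-orbit speed at r₂: v_a = √[μ(2/r₂ − 1/a_t)] = 0.601646 km/s.
Second burn Δv₂ = |v₂ − v_a| = 0.6492 km/s.
Δv = Δv₁ + Δv₂ = 1.141 + 0.6492 = 1.790 km/s.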